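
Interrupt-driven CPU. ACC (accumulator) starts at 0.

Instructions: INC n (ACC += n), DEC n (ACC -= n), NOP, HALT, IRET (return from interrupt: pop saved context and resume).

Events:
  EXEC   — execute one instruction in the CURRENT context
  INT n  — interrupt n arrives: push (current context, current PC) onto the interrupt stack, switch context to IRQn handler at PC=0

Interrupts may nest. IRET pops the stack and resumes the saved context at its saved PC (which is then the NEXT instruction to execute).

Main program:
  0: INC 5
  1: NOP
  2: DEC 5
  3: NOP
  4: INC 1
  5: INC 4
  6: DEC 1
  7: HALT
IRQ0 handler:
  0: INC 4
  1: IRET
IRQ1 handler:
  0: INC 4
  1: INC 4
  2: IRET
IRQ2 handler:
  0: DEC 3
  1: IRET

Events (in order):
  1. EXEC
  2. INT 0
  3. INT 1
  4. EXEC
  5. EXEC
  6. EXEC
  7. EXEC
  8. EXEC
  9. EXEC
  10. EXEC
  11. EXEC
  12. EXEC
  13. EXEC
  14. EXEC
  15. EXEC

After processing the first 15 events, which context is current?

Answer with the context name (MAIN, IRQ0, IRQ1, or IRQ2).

Answer: MAIN

Derivation:
Event 1 (EXEC): [MAIN] PC=0: INC 5 -> ACC=5
Event 2 (INT 0): INT 0 arrives: push (MAIN, PC=1), enter IRQ0 at PC=0 (depth now 1)
Event 3 (INT 1): INT 1 arrives: push (IRQ0, PC=0), enter IRQ1 at PC=0 (depth now 2)
Event 4 (EXEC): [IRQ1] PC=0: INC 4 -> ACC=9
Event 5 (EXEC): [IRQ1] PC=1: INC 4 -> ACC=13
Event 6 (EXEC): [IRQ1] PC=2: IRET -> resume IRQ0 at PC=0 (depth now 1)
Event 7 (EXEC): [IRQ0] PC=0: INC 4 -> ACC=17
Event 8 (EXEC): [IRQ0] PC=1: IRET -> resume MAIN at PC=1 (depth now 0)
Event 9 (EXEC): [MAIN] PC=1: NOP
Event 10 (EXEC): [MAIN] PC=2: DEC 5 -> ACC=12
Event 11 (EXEC): [MAIN] PC=3: NOP
Event 12 (EXEC): [MAIN] PC=4: INC 1 -> ACC=13
Event 13 (EXEC): [MAIN] PC=5: INC 4 -> ACC=17
Event 14 (EXEC): [MAIN] PC=6: DEC 1 -> ACC=16
Event 15 (EXEC): [MAIN] PC=7: HALT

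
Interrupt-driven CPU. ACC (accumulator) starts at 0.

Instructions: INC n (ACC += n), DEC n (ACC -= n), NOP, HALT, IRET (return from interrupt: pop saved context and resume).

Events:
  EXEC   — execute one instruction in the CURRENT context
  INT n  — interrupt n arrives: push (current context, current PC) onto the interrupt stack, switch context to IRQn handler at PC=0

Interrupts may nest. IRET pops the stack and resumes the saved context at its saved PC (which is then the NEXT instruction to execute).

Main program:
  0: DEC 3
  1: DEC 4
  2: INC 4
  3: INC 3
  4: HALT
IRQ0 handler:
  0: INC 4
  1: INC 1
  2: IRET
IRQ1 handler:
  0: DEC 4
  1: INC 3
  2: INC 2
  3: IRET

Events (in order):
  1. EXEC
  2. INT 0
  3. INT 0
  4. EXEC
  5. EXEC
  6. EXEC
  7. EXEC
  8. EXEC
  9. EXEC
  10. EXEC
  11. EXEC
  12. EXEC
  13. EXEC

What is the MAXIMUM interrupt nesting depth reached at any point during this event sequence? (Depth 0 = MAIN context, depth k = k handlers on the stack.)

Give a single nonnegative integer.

Answer: 2

Derivation:
Event 1 (EXEC): [MAIN] PC=0: DEC 3 -> ACC=-3 [depth=0]
Event 2 (INT 0): INT 0 arrives: push (MAIN, PC=1), enter IRQ0 at PC=0 (depth now 1) [depth=1]
Event 3 (INT 0): INT 0 arrives: push (IRQ0, PC=0), enter IRQ0 at PC=0 (depth now 2) [depth=2]
Event 4 (EXEC): [IRQ0] PC=0: INC 4 -> ACC=1 [depth=2]
Event 5 (EXEC): [IRQ0] PC=1: INC 1 -> ACC=2 [depth=2]
Event 6 (EXEC): [IRQ0] PC=2: IRET -> resume IRQ0 at PC=0 (depth now 1) [depth=1]
Event 7 (EXEC): [IRQ0] PC=0: INC 4 -> ACC=6 [depth=1]
Event 8 (EXEC): [IRQ0] PC=1: INC 1 -> ACC=7 [depth=1]
Event 9 (EXEC): [IRQ0] PC=2: IRET -> resume MAIN at PC=1 (depth now 0) [depth=0]
Event 10 (EXEC): [MAIN] PC=1: DEC 4 -> ACC=3 [depth=0]
Event 11 (EXEC): [MAIN] PC=2: INC 4 -> ACC=7 [depth=0]
Event 12 (EXEC): [MAIN] PC=3: INC 3 -> ACC=10 [depth=0]
Event 13 (EXEC): [MAIN] PC=4: HALT [depth=0]
Max depth observed: 2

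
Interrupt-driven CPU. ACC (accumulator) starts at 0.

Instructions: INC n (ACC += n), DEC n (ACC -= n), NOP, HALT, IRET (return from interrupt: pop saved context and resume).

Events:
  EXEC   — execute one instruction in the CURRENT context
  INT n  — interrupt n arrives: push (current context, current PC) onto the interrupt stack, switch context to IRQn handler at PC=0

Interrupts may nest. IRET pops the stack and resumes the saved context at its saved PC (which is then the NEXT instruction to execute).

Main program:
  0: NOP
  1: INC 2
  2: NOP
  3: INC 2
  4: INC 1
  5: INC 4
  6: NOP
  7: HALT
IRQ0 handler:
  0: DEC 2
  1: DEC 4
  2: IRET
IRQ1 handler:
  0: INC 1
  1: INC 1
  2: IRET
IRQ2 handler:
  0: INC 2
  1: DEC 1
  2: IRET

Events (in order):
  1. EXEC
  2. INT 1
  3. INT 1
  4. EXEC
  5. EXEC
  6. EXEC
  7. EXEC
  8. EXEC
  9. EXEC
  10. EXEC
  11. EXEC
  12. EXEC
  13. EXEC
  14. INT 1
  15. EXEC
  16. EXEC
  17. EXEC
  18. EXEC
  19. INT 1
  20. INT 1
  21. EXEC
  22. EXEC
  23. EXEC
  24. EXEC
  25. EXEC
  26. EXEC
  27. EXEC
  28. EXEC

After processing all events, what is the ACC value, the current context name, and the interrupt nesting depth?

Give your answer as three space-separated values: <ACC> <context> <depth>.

Event 1 (EXEC): [MAIN] PC=0: NOP
Event 2 (INT 1): INT 1 arrives: push (MAIN, PC=1), enter IRQ1 at PC=0 (depth now 1)
Event 3 (INT 1): INT 1 arrives: push (IRQ1, PC=0), enter IRQ1 at PC=0 (depth now 2)
Event 4 (EXEC): [IRQ1] PC=0: INC 1 -> ACC=1
Event 5 (EXEC): [IRQ1] PC=1: INC 1 -> ACC=2
Event 6 (EXEC): [IRQ1] PC=2: IRET -> resume IRQ1 at PC=0 (depth now 1)
Event 7 (EXEC): [IRQ1] PC=0: INC 1 -> ACC=3
Event 8 (EXEC): [IRQ1] PC=1: INC 1 -> ACC=4
Event 9 (EXEC): [IRQ1] PC=2: IRET -> resume MAIN at PC=1 (depth now 0)
Event 10 (EXEC): [MAIN] PC=1: INC 2 -> ACC=6
Event 11 (EXEC): [MAIN] PC=2: NOP
Event 12 (EXEC): [MAIN] PC=3: INC 2 -> ACC=8
Event 13 (EXEC): [MAIN] PC=4: INC 1 -> ACC=9
Event 14 (INT 1): INT 1 arrives: push (MAIN, PC=5), enter IRQ1 at PC=0 (depth now 1)
Event 15 (EXEC): [IRQ1] PC=0: INC 1 -> ACC=10
Event 16 (EXEC): [IRQ1] PC=1: INC 1 -> ACC=11
Event 17 (EXEC): [IRQ1] PC=2: IRET -> resume MAIN at PC=5 (depth now 0)
Event 18 (EXEC): [MAIN] PC=5: INC 4 -> ACC=15
Event 19 (INT 1): INT 1 arrives: push (MAIN, PC=6), enter IRQ1 at PC=0 (depth now 1)
Event 20 (INT 1): INT 1 arrives: push (IRQ1, PC=0), enter IRQ1 at PC=0 (depth now 2)
Event 21 (EXEC): [IRQ1] PC=0: INC 1 -> ACC=16
Event 22 (EXEC): [IRQ1] PC=1: INC 1 -> ACC=17
Event 23 (EXEC): [IRQ1] PC=2: IRET -> resume IRQ1 at PC=0 (depth now 1)
Event 24 (EXEC): [IRQ1] PC=0: INC 1 -> ACC=18
Event 25 (EXEC): [IRQ1] PC=1: INC 1 -> ACC=19
Event 26 (EXEC): [IRQ1] PC=2: IRET -> resume MAIN at PC=6 (depth now 0)
Event 27 (EXEC): [MAIN] PC=6: NOP
Event 28 (EXEC): [MAIN] PC=7: HALT

Answer: 19 MAIN 0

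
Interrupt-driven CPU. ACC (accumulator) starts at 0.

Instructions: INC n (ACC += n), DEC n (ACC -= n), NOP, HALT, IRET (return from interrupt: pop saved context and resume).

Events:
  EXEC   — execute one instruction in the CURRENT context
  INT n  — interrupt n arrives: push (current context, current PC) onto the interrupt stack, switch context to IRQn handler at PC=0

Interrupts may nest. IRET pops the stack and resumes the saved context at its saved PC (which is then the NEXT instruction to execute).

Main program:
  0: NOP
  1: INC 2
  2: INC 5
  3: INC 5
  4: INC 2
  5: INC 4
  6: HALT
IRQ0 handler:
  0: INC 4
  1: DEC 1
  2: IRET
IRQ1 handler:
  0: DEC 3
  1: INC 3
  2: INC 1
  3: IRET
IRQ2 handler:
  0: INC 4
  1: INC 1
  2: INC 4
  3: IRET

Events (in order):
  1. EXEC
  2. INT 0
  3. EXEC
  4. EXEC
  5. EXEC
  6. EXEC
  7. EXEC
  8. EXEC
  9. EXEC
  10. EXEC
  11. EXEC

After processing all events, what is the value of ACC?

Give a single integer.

Answer: 21

Derivation:
Event 1 (EXEC): [MAIN] PC=0: NOP
Event 2 (INT 0): INT 0 arrives: push (MAIN, PC=1), enter IRQ0 at PC=0 (depth now 1)
Event 3 (EXEC): [IRQ0] PC=0: INC 4 -> ACC=4
Event 4 (EXEC): [IRQ0] PC=1: DEC 1 -> ACC=3
Event 5 (EXEC): [IRQ0] PC=2: IRET -> resume MAIN at PC=1 (depth now 0)
Event 6 (EXEC): [MAIN] PC=1: INC 2 -> ACC=5
Event 7 (EXEC): [MAIN] PC=2: INC 5 -> ACC=10
Event 8 (EXEC): [MAIN] PC=3: INC 5 -> ACC=15
Event 9 (EXEC): [MAIN] PC=4: INC 2 -> ACC=17
Event 10 (EXEC): [MAIN] PC=5: INC 4 -> ACC=21
Event 11 (EXEC): [MAIN] PC=6: HALT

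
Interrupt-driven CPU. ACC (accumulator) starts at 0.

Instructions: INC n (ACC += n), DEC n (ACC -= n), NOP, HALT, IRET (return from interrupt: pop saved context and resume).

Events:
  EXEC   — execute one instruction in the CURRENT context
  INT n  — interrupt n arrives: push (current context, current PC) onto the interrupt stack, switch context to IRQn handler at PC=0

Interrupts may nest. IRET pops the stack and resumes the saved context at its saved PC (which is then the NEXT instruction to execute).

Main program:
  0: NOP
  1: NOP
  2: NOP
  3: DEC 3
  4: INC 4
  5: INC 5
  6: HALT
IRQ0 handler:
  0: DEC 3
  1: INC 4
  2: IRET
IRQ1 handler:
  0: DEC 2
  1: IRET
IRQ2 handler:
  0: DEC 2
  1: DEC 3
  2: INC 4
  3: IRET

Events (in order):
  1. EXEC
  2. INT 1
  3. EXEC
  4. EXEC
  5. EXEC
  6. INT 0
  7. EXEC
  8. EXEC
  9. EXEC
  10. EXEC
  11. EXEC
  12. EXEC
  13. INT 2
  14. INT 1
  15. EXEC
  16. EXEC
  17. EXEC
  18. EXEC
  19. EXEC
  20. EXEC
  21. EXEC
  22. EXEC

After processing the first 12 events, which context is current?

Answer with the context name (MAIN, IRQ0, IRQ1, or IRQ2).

Event 1 (EXEC): [MAIN] PC=0: NOP
Event 2 (INT 1): INT 1 arrives: push (MAIN, PC=1), enter IRQ1 at PC=0 (depth now 1)
Event 3 (EXEC): [IRQ1] PC=0: DEC 2 -> ACC=-2
Event 4 (EXEC): [IRQ1] PC=1: IRET -> resume MAIN at PC=1 (depth now 0)
Event 5 (EXEC): [MAIN] PC=1: NOP
Event 6 (INT 0): INT 0 arrives: push (MAIN, PC=2), enter IRQ0 at PC=0 (depth now 1)
Event 7 (EXEC): [IRQ0] PC=0: DEC 3 -> ACC=-5
Event 8 (EXEC): [IRQ0] PC=1: INC 4 -> ACC=-1
Event 9 (EXEC): [IRQ0] PC=2: IRET -> resume MAIN at PC=2 (depth now 0)
Event 10 (EXEC): [MAIN] PC=2: NOP
Event 11 (EXEC): [MAIN] PC=3: DEC 3 -> ACC=-4
Event 12 (EXEC): [MAIN] PC=4: INC 4 -> ACC=0

Answer: MAIN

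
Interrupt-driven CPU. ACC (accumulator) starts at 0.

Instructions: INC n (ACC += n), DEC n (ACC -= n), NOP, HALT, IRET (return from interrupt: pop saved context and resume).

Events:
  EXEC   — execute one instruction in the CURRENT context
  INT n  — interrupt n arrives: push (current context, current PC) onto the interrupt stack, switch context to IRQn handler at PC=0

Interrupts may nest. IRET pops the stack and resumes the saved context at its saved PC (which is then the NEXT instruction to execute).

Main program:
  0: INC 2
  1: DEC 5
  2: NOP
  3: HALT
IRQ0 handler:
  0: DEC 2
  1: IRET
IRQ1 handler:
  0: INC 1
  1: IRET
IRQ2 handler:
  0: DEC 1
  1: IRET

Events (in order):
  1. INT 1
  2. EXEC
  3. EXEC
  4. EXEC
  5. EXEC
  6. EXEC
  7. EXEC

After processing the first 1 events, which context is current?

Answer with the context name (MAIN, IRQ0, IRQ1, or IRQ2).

Answer: IRQ1

Derivation:
Event 1 (INT 1): INT 1 arrives: push (MAIN, PC=0), enter IRQ1 at PC=0 (depth now 1)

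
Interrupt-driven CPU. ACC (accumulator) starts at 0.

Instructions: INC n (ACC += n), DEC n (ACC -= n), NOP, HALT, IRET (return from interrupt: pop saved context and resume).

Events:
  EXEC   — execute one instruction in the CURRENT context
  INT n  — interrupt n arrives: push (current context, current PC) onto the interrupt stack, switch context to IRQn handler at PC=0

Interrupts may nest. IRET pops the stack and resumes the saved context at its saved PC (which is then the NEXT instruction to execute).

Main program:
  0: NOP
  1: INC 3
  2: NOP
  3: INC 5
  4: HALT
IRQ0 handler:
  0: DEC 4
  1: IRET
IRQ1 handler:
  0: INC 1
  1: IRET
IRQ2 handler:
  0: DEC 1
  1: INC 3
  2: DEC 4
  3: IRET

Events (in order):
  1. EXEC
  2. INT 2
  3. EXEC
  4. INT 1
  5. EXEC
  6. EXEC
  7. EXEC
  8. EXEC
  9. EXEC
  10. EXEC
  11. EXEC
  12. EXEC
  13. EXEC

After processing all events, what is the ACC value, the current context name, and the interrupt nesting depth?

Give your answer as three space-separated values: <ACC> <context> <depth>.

Answer: 7 MAIN 0

Derivation:
Event 1 (EXEC): [MAIN] PC=0: NOP
Event 2 (INT 2): INT 2 arrives: push (MAIN, PC=1), enter IRQ2 at PC=0 (depth now 1)
Event 3 (EXEC): [IRQ2] PC=0: DEC 1 -> ACC=-1
Event 4 (INT 1): INT 1 arrives: push (IRQ2, PC=1), enter IRQ1 at PC=0 (depth now 2)
Event 5 (EXEC): [IRQ1] PC=0: INC 1 -> ACC=0
Event 6 (EXEC): [IRQ1] PC=1: IRET -> resume IRQ2 at PC=1 (depth now 1)
Event 7 (EXEC): [IRQ2] PC=1: INC 3 -> ACC=3
Event 8 (EXEC): [IRQ2] PC=2: DEC 4 -> ACC=-1
Event 9 (EXEC): [IRQ2] PC=3: IRET -> resume MAIN at PC=1 (depth now 0)
Event 10 (EXEC): [MAIN] PC=1: INC 3 -> ACC=2
Event 11 (EXEC): [MAIN] PC=2: NOP
Event 12 (EXEC): [MAIN] PC=3: INC 5 -> ACC=7
Event 13 (EXEC): [MAIN] PC=4: HALT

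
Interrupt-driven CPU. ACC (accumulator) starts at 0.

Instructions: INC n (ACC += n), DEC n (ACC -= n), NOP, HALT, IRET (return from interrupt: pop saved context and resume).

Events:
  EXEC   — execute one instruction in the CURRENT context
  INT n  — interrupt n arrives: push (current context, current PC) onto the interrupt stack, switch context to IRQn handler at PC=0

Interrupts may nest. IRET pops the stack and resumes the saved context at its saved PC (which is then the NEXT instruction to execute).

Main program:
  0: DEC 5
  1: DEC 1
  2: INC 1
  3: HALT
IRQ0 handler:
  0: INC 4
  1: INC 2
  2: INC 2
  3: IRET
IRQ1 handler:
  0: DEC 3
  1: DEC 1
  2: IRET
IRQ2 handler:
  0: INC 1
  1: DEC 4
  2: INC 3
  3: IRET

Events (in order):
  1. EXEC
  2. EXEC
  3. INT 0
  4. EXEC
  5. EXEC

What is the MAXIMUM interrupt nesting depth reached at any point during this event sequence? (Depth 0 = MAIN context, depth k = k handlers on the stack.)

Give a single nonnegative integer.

Event 1 (EXEC): [MAIN] PC=0: DEC 5 -> ACC=-5 [depth=0]
Event 2 (EXEC): [MAIN] PC=1: DEC 1 -> ACC=-6 [depth=0]
Event 3 (INT 0): INT 0 arrives: push (MAIN, PC=2), enter IRQ0 at PC=0 (depth now 1) [depth=1]
Event 4 (EXEC): [IRQ0] PC=0: INC 4 -> ACC=-2 [depth=1]
Event 5 (EXEC): [IRQ0] PC=1: INC 2 -> ACC=0 [depth=1]
Max depth observed: 1

Answer: 1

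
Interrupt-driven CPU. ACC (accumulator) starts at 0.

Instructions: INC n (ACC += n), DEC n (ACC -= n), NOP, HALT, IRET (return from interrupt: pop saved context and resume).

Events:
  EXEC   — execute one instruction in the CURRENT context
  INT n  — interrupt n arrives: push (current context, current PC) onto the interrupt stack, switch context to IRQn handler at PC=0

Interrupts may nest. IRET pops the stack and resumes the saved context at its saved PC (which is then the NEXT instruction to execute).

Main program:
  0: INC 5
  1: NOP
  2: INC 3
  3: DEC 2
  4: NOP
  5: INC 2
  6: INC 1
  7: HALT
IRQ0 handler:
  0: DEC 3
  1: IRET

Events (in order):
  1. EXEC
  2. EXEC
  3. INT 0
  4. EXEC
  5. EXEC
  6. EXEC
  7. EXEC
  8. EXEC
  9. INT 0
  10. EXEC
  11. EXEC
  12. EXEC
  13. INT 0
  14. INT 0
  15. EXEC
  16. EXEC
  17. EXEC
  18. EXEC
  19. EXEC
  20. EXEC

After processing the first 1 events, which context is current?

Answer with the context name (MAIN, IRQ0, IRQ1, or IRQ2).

Answer: MAIN

Derivation:
Event 1 (EXEC): [MAIN] PC=0: INC 5 -> ACC=5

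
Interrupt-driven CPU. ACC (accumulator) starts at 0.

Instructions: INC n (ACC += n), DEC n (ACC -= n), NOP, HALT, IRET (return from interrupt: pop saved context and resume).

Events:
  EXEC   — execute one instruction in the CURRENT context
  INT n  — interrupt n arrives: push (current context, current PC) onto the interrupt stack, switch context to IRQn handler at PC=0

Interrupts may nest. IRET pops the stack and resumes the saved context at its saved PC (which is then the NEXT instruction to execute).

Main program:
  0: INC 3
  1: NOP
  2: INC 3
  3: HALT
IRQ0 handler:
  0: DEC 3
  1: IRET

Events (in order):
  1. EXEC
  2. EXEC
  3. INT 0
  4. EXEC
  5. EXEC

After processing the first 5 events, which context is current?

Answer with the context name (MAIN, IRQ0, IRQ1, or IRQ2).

Answer: MAIN

Derivation:
Event 1 (EXEC): [MAIN] PC=0: INC 3 -> ACC=3
Event 2 (EXEC): [MAIN] PC=1: NOP
Event 3 (INT 0): INT 0 arrives: push (MAIN, PC=2), enter IRQ0 at PC=0 (depth now 1)
Event 4 (EXEC): [IRQ0] PC=0: DEC 3 -> ACC=0
Event 5 (EXEC): [IRQ0] PC=1: IRET -> resume MAIN at PC=2 (depth now 0)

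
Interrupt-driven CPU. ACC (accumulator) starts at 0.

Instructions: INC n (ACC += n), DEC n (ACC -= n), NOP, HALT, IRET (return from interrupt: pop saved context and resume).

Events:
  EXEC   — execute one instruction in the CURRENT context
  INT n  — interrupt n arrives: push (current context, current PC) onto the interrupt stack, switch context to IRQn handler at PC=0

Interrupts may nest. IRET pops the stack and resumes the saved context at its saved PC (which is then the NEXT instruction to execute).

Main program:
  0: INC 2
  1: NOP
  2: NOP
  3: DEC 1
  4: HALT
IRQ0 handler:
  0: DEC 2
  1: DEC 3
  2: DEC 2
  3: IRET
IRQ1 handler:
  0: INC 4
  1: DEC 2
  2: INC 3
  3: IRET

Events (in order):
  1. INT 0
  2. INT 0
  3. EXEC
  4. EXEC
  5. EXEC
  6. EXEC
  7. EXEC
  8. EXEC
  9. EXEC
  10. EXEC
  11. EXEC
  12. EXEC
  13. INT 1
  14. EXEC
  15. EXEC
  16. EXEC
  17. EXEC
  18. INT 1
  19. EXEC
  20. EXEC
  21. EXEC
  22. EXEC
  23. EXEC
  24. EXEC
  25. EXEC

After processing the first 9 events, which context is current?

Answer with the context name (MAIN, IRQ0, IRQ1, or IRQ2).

Event 1 (INT 0): INT 0 arrives: push (MAIN, PC=0), enter IRQ0 at PC=0 (depth now 1)
Event 2 (INT 0): INT 0 arrives: push (IRQ0, PC=0), enter IRQ0 at PC=0 (depth now 2)
Event 3 (EXEC): [IRQ0] PC=0: DEC 2 -> ACC=-2
Event 4 (EXEC): [IRQ0] PC=1: DEC 3 -> ACC=-5
Event 5 (EXEC): [IRQ0] PC=2: DEC 2 -> ACC=-7
Event 6 (EXEC): [IRQ0] PC=3: IRET -> resume IRQ0 at PC=0 (depth now 1)
Event 7 (EXEC): [IRQ0] PC=0: DEC 2 -> ACC=-9
Event 8 (EXEC): [IRQ0] PC=1: DEC 3 -> ACC=-12
Event 9 (EXEC): [IRQ0] PC=2: DEC 2 -> ACC=-14

Answer: IRQ0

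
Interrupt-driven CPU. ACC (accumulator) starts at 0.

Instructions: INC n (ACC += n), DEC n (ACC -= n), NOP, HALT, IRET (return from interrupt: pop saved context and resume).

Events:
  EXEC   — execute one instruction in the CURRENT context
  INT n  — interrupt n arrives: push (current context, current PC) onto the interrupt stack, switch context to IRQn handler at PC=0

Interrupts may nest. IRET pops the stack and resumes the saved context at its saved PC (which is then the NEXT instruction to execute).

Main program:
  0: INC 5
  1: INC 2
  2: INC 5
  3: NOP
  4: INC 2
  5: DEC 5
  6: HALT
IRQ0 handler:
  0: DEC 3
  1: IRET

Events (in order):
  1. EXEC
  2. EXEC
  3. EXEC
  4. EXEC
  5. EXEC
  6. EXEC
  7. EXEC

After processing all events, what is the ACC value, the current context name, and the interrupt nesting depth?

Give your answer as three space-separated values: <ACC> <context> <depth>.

Event 1 (EXEC): [MAIN] PC=0: INC 5 -> ACC=5
Event 2 (EXEC): [MAIN] PC=1: INC 2 -> ACC=7
Event 3 (EXEC): [MAIN] PC=2: INC 5 -> ACC=12
Event 4 (EXEC): [MAIN] PC=3: NOP
Event 5 (EXEC): [MAIN] PC=4: INC 2 -> ACC=14
Event 6 (EXEC): [MAIN] PC=5: DEC 5 -> ACC=9
Event 7 (EXEC): [MAIN] PC=6: HALT

Answer: 9 MAIN 0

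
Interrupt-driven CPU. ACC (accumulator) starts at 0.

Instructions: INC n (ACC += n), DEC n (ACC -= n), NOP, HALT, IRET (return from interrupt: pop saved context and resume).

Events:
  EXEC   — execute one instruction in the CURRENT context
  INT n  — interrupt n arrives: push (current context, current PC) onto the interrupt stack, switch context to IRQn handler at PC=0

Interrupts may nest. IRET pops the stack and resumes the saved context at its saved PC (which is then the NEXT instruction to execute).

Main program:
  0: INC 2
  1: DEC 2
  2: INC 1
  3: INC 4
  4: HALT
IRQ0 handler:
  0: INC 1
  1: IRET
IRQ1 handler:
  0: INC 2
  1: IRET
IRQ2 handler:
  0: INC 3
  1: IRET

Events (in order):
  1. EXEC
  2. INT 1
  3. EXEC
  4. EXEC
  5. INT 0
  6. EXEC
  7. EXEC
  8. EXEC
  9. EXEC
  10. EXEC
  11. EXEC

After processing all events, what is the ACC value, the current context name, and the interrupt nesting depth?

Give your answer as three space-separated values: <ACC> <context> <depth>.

Answer: 8 MAIN 0

Derivation:
Event 1 (EXEC): [MAIN] PC=0: INC 2 -> ACC=2
Event 2 (INT 1): INT 1 arrives: push (MAIN, PC=1), enter IRQ1 at PC=0 (depth now 1)
Event 3 (EXEC): [IRQ1] PC=0: INC 2 -> ACC=4
Event 4 (EXEC): [IRQ1] PC=1: IRET -> resume MAIN at PC=1 (depth now 0)
Event 5 (INT 0): INT 0 arrives: push (MAIN, PC=1), enter IRQ0 at PC=0 (depth now 1)
Event 6 (EXEC): [IRQ0] PC=0: INC 1 -> ACC=5
Event 7 (EXEC): [IRQ0] PC=1: IRET -> resume MAIN at PC=1 (depth now 0)
Event 8 (EXEC): [MAIN] PC=1: DEC 2 -> ACC=3
Event 9 (EXEC): [MAIN] PC=2: INC 1 -> ACC=4
Event 10 (EXEC): [MAIN] PC=3: INC 4 -> ACC=8
Event 11 (EXEC): [MAIN] PC=4: HALT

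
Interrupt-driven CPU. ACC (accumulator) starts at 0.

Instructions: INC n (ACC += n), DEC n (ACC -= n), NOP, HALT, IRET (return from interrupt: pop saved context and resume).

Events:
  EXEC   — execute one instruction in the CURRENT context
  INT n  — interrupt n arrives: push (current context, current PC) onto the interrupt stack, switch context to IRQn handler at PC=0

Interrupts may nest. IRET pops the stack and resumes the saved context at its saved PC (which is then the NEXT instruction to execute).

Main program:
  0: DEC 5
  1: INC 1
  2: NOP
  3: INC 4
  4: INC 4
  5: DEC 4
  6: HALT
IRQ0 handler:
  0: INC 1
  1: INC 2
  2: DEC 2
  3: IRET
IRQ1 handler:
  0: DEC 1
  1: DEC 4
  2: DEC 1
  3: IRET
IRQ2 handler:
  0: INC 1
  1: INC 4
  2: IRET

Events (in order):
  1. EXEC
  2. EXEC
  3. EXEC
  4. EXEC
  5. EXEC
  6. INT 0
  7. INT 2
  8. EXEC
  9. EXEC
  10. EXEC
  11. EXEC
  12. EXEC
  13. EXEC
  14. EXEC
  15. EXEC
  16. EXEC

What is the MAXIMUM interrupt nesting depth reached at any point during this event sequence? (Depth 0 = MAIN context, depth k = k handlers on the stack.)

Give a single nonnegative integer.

Event 1 (EXEC): [MAIN] PC=0: DEC 5 -> ACC=-5 [depth=0]
Event 2 (EXEC): [MAIN] PC=1: INC 1 -> ACC=-4 [depth=0]
Event 3 (EXEC): [MAIN] PC=2: NOP [depth=0]
Event 4 (EXEC): [MAIN] PC=3: INC 4 -> ACC=0 [depth=0]
Event 5 (EXEC): [MAIN] PC=4: INC 4 -> ACC=4 [depth=0]
Event 6 (INT 0): INT 0 arrives: push (MAIN, PC=5), enter IRQ0 at PC=0 (depth now 1) [depth=1]
Event 7 (INT 2): INT 2 arrives: push (IRQ0, PC=0), enter IRQ2 at PC=0 (depth now 2) [depth=2]
Event 8 (EXEC): [IRQ2] PC=0: INC 1 -> ACC=5 [depth=2]
Event 9 (EXEC): [IRQ2] PC=1: INC 4 -> ACC=9 [depth=2]
Event 10 (EXEC): [IRQ2] PC=2: IRET -> resume IRQ0 at PC=0 (depth now 1) [depth=1]
Event 11 (EXEC): [IRQ0] PC=0: INC 1 -> ACC=10 [depth=1]
Event 12 (EXEC): [IRQ0] PC=1: INC 2 -> ACC=12 [depth=1]
Event 13 (EXEC): [IRQ0] PC=2: DEC 2 -> ACC=10 [depth=1]
Event 14 (EXEC): [IRQ0] PC=3: IRET -> resume MAIN at PC=5 (depth now 0) [depth=0]
Event 15 (EXEC): [MAIN] PC=5: DEC 4 -> ACC=6 [depth=0]
Event 16 (EXEC): [MAIN] PC=6: HALT [depth=0]
Max depth observed: 2

Answer: 2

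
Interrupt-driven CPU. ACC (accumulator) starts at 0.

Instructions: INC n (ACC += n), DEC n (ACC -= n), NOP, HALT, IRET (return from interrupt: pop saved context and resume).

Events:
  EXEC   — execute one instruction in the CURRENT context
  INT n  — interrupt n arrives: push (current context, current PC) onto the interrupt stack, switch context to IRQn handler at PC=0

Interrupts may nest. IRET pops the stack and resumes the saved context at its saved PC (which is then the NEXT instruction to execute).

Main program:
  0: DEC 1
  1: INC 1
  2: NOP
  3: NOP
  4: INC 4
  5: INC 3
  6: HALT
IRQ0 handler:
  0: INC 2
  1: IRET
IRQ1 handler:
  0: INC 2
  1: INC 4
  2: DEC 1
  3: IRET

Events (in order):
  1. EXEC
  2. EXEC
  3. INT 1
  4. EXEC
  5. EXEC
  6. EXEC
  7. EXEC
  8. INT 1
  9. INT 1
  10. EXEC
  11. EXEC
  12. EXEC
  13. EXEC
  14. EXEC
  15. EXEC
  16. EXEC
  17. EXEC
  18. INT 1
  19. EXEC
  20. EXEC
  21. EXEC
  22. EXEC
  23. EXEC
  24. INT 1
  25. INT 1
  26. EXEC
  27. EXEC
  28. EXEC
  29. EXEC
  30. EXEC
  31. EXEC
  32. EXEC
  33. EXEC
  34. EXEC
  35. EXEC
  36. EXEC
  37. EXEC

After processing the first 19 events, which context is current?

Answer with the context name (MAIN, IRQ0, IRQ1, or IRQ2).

Event 1 (EXEC): [MAIN] PC=0: DEC 1 -> ACC=-1
Event 2 (EXEC): [MAIN] PC=1: INC 1 -> ACC=0
Event 3 (INT 1): INT 1 arrives: push (MAIN, PC=2), enter IRQ1 at PC=0 (depth now 1)
Event 4 (EXEC): [IRQ1] PC=0: INC 2 -> ACC=2
Event 5 (EXEC): [IRQ1] PC=1: INC 4 -> ACC=6
Event 6 (EXEC): [IRQ1] PC=2: DEC 1 -> ACC=5
Event 7 (EXEC): [IRQ1] PC=3: IRET -> resume MAIN at PC=2 (depth now 0)
Event 8 (INT 1): INT 1 arrives: push (MAIN, PC=2), enter IRQ1 at PC=0 (depth now 1)
Event 9 (INT 1): INT 1 arrives: push (IRQ1, PC=0), enter IRQ1 at PC=0 (depth now 2)
Event 10 (EXEC): [IRQ1] PC=0: INC 2 -> ACC=7
Event 11 (EXEC): [IRQ1] PC=1: INC 4 -> ACC=11
Event 12 (EXEC): [IRQ1] PC=2: DEC 1 -> ACC=10
Event 13 (EXEC): [IRQ1] PC=3: IRET -> resume IRQ1 at PC=0 (depth now 1)
Event 14 (EXEC): [IRQ1] PC=0: INC 2 -> ACC=12
Event 15 (EXEC): [IRQ1] PC=1: INC 4 -> ACC=16
Event 16 (EXEC): [IRQ1] PC=2: DEC 1 -> ACC=15
Event 17 (EXEC): [IRQ1] PC=3: IRET -> resume MAIN at PC=2 (depth now 0)
Event 18 (INT 1): INT 1 arrives: push (MAIN, PC=2), enter IRQ1 at PC=0 (depth now 1)
Event 19 (EXEC): [IRQ1] PC=0: INC 2 -> ACC=17

Answer: IRQ1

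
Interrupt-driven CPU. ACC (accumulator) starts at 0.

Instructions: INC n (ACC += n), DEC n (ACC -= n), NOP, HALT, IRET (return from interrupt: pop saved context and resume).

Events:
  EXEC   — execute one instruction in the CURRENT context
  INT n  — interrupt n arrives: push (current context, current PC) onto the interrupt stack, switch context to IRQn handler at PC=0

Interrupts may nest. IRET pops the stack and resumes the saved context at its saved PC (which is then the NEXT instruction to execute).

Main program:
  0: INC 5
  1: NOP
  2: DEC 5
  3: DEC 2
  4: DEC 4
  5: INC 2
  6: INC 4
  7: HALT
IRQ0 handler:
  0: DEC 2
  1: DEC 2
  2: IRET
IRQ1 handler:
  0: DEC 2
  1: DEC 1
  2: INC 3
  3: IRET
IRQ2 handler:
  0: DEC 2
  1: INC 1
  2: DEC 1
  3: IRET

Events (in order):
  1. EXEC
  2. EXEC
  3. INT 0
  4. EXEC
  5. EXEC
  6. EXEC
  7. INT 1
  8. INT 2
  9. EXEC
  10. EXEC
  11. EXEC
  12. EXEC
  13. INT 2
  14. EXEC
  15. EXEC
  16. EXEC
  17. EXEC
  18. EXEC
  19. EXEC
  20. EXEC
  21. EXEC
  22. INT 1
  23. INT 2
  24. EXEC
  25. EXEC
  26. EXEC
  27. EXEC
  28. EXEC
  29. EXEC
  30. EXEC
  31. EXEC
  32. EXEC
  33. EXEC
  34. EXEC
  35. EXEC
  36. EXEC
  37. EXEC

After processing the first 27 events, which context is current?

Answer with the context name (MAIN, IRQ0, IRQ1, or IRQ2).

Answer: IRQ1

Derivation:
Event 1 (EXEC): [MAIN] PC=0: INC 5 -> ACC=5
Event 2 (EXEC): [MAIN] PC=1: NOP
Event 3 (INT 0): INT 0 arrives: push (MAIN, PC=2), enter IRQ0 at PC=0 (depth now 1)
Event 4 (EXEC): [IRQ0] PC=0: DEC 2 -> ACC=3
Event 5 (EXEC): [IRQ0] PC=1: DEC 2 -> ACC=1
Event 6 (EXEC): [IRQ0] PC=2: IRET -> resume MAIN at PC=2 (depth now 0)
Event 7 (INT 1): INT 1 arrives: push (MAIN, PC=2), enter IRQ1 at PC=0 (depth now 1)
Event 8 (INT 2): INT 2 arrives: push (IRQ1, PC=0), enter IRQ2 at PC=0 (depth now 2)
Event 9 (EXEC): [IRQ2] PC=0: DEC 2 -> ACC=-1
Event 10 (EXEC): [IRQ2] PC=1: INC 1 -> ACC=0
Event 11 (EXEC): [IRQ2] PC=2: DEC 1 -> ACC=-1
Event 12 (EXEC): [IRQ2] PC=3: IRET -> resume IRQ1 at PC=0 (depth now 1)
Event 13 (INT 2): INT 2 arrives: push (IRQ1, PC=0), enter IRQ2 at PC=0 (depth now 2)
Event 14 (EXEC): [IRQ2] PC=0: DEC 2 -> ACC=-3
Event 15 (EXEC): [IRQ2] PC=1: INC 1 -> ACC=-2
Event 16 (EXEC): [IRQ2] PC=2: DEC 1 -> ACC=-3
Event 17 (EXEC): [IRQ2] PC=3: IRET -> resume IRQ1 at PC=0 (depth now 1)
Event 18 (EXEC): [IRQ1] PC=0: DEC 2 -> ACC=-5
Event 19 (EXEC): [IRQ1] PC=1: DEC 1 -> ACC=-6
Event 20 (EXEC): [IRQ1] PC=2: INC 3 -> ACC=-3
Event 21 (EXEC): [IRQ1] PC=3: IRET -> resume MAIN at PC=2 (depth now 0)
Event 22 (INT 1): INT 1 arrives: push (MAIN, PC=2), enter IRQ1 at PC=0 (depth now 1)
Event 23 (INT 2): INT 2 arrives: push (IRQ1, PC=0), enter IRQ2 at PC=0 (depth now 2)
Event 24 (EXEC): [IRQ2] PC=0: DEC 2 -> ACC=-5
Event 25 (EXEC): [IRQ2] PC=1: INC 1 -> ACC=-4
Event 26 (EXEC): [IRQ2] PC=2: DEC 1 -> ACC=-5
Event 27 (EXEC): [IRQ2] PC=3: IRET -> resume IRQ1 at PC=0 (depth now 1)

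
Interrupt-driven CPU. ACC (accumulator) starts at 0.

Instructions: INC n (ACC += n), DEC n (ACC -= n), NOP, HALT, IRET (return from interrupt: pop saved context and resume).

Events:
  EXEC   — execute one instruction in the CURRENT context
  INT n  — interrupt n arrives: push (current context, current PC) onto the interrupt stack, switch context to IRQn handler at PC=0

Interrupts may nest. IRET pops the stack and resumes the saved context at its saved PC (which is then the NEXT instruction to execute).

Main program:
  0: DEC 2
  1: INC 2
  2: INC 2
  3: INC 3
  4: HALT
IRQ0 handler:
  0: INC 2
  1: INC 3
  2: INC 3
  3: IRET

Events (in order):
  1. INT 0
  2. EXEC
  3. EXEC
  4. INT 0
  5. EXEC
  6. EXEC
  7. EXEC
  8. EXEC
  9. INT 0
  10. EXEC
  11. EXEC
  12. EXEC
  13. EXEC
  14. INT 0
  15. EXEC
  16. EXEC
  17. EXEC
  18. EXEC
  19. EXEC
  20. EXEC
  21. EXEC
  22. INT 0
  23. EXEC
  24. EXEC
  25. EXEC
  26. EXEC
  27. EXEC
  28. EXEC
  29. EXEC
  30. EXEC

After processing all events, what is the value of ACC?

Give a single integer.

Answer: 45

Derivation:
Event 1 (INT 0): INT 0 arrives: push (MAIN, PC=0), enter IRQ0 at PC=0 (depth now 1)
Event 2 (EXEC): [IRQ0] PC=0: INC 2 -> ACC=2
Event 3 (EXEC): [IRQ0] PC=1: INC 3 -> ACC=5
Event 4 (INT 0): INT 0 arrives: push (IRQ0, PC=2), enter IRQ0 at PC=0 (depth now 2)
Event 5 (EXEC): [IRQ0] PC=0: INC 2 -> ACC=7
Event 6 (EXEC): [IRQ0] PC=1: INC 3 -> ACC=10
Event 7 (EXEC): [IRQ0] PC=2: INC 3 -> ACC=13
Event 8 (EXEC): [IRQ0] PC=3: IRET -> resume IRQ0 at PC=2 (depth now 1)
Event 9 (INT 0): INT 0 arrives: push (IRQ0, PC=2), enter IRQ0 at PC=0 (depth now 2)
Event 10 (EXEC): [IRQ0] PC=0: INC 2 -> ACC=15
Event 11 (EXEC): [IRQ0] PC=1: INC 3 -> ACC=18
Event 12 (EXEC): [IRQ0] PC=2: INC 3 -> ACC=21
Event 13 (EXEC): [IRQ0] PC=3: IRET -> resume IRQ0 at PC=2 (depth now 1)
Event 14 (INT 0): INT 0 arrives: push (IRQ0, PC=2), enter IRQ0 at PC=0 (depth now 2)
Event 15 (EXEC): [IRQ0] PC=0: INC 2 -> ACC=23
Event 16 (EXEC): [IRQ0] PC=1: INC 3 -> ACC=26
Event 17 (EXEC): [IRQ0] PC=2: INC 3 -> ACC=29
Event 18 (EXEC): [IRQ0] PC=3: IRET -> resume IRQ0 at PC=2 (depth now 1)
Event 19 (EXEC): [IRQ0] PC=2: INC 3 -> ACC=32
Event 20 (EXEC): [IRQ0] PC=3: IRET -> resume MAIN at PC=0 (depth now 0)
Event 21 (EXEC): [MAIN] PC=0: DEC 2 -> ACC=30
Event 22 (INT 0): INT 0 arrives: push (MAIN, PC=1), enter IRQ0 at PC=0 (depth now 1)
Event 23 (EXEC): [IRQ0] PC=0: INC 2 -> ACC=32
Event 24 (EXEC): [IRQ0] PC=1: INC 3 -> ACC=35
Event 25 (EXEC): [IRQ0] PC=2: INC 3 -> ACC=38
Event 26 (EXEC): [IRQ0] PC=3: IRET -> resume MAIN at PC=1 (depth now 0)
Event 27 (EXEC): [MAIN] PC=1: INC 2 -> ACC=40
Event 28 (EXEC): [MAIN] PC=2: INC 2 -> ACC=42
Event 29 (EXEC): [MAIN] PC=3: INC 3 -> ACC=45
Event 30 (EXEC): [MAIN] PC=4: HALT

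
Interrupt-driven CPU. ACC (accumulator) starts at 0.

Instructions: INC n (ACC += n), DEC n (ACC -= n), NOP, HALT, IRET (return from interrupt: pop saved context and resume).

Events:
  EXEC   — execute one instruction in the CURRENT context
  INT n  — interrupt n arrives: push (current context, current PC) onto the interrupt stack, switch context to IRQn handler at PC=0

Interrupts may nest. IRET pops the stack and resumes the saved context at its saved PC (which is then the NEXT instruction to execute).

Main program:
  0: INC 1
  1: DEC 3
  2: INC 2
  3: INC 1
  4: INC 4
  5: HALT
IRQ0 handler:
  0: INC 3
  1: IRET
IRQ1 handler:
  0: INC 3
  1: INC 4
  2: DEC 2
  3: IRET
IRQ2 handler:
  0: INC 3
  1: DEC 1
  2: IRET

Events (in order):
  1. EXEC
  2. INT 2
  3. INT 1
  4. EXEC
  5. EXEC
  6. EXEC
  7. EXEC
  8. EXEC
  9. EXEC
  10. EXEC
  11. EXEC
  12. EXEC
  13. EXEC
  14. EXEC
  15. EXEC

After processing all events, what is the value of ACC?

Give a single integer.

Answer: 12

Derivation:
Event 1 (EXEC): [MAIN] PC=0: INC 1 -> ACC=1
Event 2 (INT 2): INT 2 arrives: push (MAIN, PC=1), enter IRQ2 at PC=0 (depth now 1)
Event 3 (INT 1): INT 1 arrives: push (IRQ2, PC=0), enter IRQ1 at PC=0 (depth now 2)
Event 4 (EXEC): [IRQ1] PC=0: INC 3 -> ACC=4
Event 5 (EXEC): [IRQ1] PC=1: INC 4 -> ACC=8
Event 6 (EXEC): [IRQ1] PC=2: DEC 2 -> ACC=6
Event 7 (EXEC): [IRQ1] PC=3: IRET -> resume IRQ2 at PC=0 (depth now 1)
Event 8 (EXEC): [IRQ2] PC=0: INC 3 -> ACC=9
Event 9 (EXEC): [IRQ2] PC=1: DEC 1 -> ACC=8
Event 10 (EXEC): [IRQ2] PC=2: IRET -> resume MAIN at PC=1 (depth now 0)
Event 11 (EXEC): [MAIN] PC=1: DEC 3 -> ACC=5
Event 12 (EXEC): [MAIN] PC=2: INC 2 -> ACC=7
Event 13 (EXEC): [MAIN] PC=3: INC 1 -> ACC=8
Event 14 (EXEC): [MAIN] PC=4: INC 4 -> ACC=12
Event 15 (EXEC): [MAIN] PC=5: HALT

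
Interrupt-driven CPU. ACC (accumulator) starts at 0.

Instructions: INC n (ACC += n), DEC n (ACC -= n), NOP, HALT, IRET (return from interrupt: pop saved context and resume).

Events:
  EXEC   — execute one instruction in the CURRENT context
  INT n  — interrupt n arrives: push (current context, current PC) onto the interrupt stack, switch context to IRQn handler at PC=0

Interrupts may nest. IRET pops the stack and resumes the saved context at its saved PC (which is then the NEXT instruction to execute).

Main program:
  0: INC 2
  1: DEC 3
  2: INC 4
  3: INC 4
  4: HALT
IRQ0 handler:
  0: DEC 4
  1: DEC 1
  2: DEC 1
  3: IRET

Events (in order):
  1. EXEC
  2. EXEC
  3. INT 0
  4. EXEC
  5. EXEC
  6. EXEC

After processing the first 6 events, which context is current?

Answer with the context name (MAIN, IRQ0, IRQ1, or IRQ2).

Event 1 (EXEC): [MAIN] PC=0: INC 2 -> ACC=2
Event 2 (EXEC): [MAIN] PC=1: DEC 3 -> ACC=-1
Event 3 (INT 0): INT 0 arrives: push (MAIN, PC=2), enter IRQ0 at PC=0 (depth now 1)
Event 4 (EXEC): [IRQ0] PC=0: DEC 4 -> ACC=-5
Event 5 (EXEC): [IRQ0] PC=1: DEC 1 -> ACC=-6
Event 6 (EXEC): [IRQ0] PC=2: DEC 1 -> ACC=-7

Answer: IRQ0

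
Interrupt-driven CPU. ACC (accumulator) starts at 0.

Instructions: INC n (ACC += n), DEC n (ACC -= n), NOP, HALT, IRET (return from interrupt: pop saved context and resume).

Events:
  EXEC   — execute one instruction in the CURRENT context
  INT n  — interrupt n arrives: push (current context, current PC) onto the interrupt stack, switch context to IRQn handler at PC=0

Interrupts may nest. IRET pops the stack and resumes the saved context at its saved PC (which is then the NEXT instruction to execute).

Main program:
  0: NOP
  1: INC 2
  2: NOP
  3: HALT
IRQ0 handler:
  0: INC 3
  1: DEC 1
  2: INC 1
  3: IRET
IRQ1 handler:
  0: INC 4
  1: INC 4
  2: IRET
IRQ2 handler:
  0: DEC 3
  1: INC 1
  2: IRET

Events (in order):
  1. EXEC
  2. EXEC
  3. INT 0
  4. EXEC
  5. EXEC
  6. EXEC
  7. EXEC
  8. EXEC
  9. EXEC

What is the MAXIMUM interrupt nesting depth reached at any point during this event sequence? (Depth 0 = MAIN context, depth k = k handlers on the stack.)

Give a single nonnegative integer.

Answer: 1

Derivation:
Event 1 (EXEC): [MAIN] PC=0: NOP [depth=0]
Event 2 (EXEC): [MAIN] PC=1: INC 2 -> ACC=2 [depth=0]
Event 3 (INT 0): INT 0 arrives: push (MAIN, PC=2), enter IRQ0 at PC=0 (depth now 1) [depth=1]
Event 4 (EXEC): [IRQ0] PC=0: INC 3 -> ACC=5 [depth=1]
Event 5 (EXEC): [IRQ0] PC=1: DEC 1 -> ACC=4 [depth=1]
Event 6 (EXEC): [IRQ0] PC=2: INC 1 -> ACC=5 [depth=1]
Event 7 (EXEC): [IRQ0] PC=3: IRET -> resume MAIN at PC=2 (depth now 0) [depth=0]
Event 8 (EXEC): [MAIN] PC=2: NOP [depth=0]
Event 9 (EXEC): [MAIN] PC=3: HALT [depth=0]
Max depth observed: 1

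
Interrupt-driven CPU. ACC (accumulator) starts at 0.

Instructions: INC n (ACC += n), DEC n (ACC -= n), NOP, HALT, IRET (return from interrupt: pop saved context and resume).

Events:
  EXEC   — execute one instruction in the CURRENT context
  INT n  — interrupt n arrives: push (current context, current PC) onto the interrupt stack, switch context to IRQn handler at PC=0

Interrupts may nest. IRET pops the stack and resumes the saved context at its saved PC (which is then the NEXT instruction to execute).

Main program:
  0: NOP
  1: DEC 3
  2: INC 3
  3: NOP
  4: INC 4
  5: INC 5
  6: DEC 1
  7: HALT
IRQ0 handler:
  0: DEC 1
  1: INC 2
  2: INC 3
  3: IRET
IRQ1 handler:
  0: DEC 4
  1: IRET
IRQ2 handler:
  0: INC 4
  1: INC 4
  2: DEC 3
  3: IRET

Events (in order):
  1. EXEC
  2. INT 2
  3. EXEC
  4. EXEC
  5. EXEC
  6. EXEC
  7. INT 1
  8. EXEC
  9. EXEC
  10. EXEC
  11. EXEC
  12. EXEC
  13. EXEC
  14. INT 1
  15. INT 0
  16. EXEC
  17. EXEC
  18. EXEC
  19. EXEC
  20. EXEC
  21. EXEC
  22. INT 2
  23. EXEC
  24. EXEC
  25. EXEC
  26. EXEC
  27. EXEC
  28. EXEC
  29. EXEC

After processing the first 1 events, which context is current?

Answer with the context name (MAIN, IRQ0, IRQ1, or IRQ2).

Answer: MAIN

Derivation:
Event 1 (EXEC): [MAIN] PC=0: NOP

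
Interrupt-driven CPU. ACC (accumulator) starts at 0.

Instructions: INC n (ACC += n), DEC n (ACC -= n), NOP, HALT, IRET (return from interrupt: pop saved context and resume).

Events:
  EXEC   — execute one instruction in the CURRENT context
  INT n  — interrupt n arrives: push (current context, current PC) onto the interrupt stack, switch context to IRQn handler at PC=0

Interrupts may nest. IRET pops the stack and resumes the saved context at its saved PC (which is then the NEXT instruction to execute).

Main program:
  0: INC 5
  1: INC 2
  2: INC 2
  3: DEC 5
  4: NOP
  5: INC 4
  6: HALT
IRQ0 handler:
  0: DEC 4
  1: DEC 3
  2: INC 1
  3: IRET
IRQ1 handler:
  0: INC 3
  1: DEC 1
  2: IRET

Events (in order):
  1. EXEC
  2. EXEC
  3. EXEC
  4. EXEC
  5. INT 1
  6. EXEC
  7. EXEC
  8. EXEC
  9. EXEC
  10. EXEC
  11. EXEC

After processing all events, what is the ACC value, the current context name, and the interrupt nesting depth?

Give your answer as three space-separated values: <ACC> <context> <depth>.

Answer: 10 MAIN 0

Derivation:
Event 1 (EXEC): [MAIN] PC=0: INC 5 -> ACC=5
Event 2 (EXEC): [MAIN] PC=1: INC 2 -> ACC=7
Event 3 (EXEC): [MAIN] PC=2: INC 2 -> ACC=9
Event 4 (EXEC): [MAIN] PC=3: DEC 5 -> ACC=4
Event 5 (INT 1): INT 1 arrives: push (MAIN, PC=4), enter IRQ1 at PC=0 (depth now 1)
Event 6 (EXEC): [IRQ1] PC=0: INC 3 -> ACC=7
Event 7 (EXEC): [IRQ1] PC=1: DEC 1 -> ACC=6
Event 8 (EXEC): [IRQ1] PC=2: IRET -> resume MAIN at PC=4 (depth now 0)
Event 9 (EXEC): [MAIN] PC=4: NOP
Event 10 (EXEC): [MAIN] PC=5: INC 4 -> ACC=10
Event 11 (EXEC): [MAIN] PC=6: HALT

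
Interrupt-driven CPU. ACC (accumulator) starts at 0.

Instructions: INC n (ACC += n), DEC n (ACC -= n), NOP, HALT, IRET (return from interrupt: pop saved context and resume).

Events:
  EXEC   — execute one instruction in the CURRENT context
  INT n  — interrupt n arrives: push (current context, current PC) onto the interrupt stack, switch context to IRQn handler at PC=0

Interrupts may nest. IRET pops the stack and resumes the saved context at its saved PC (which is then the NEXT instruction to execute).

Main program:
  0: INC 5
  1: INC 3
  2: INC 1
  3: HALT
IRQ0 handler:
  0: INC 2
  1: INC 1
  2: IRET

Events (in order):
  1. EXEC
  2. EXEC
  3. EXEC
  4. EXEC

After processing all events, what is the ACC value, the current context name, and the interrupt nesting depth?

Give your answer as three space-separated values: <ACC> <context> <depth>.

Event 1 (EXEC): [MAIN] PC=0: INC 5 -> ACC=5
Event 2 (EXEC): [MAIN] PC=1: INC 3 -> ACC=8
Event 3 (EXEC): [MAIN] PC=2: INC 1 -> ACC=9
Event 4 (EXEC): [MAIN] PC=3: HALT

Answer: 9 MAIN 0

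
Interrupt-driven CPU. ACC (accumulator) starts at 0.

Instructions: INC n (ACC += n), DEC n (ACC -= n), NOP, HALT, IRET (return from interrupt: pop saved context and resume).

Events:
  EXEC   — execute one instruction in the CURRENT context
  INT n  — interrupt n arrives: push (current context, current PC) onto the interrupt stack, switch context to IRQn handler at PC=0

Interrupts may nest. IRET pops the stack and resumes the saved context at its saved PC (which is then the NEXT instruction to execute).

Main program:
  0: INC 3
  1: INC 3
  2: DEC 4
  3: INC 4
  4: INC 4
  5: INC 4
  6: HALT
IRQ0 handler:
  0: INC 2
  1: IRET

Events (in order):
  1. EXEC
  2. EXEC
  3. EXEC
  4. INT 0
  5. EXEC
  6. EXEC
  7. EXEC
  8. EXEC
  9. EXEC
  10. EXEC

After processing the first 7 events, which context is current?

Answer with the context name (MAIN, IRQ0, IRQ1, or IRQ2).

Event 1 (EXEC): [MAIN] PC=0: INC 3 -> ACC=3
Event 2 (EXEC): [MAIN] PC=1: INC 3 -> ACC=6
Event 3 (EXEC): [MAIN] PC=2: DEC 4 -> ACC=2
Event 4 (INT 0): INT 0 arrives: push (MAIN, PC=3), enter IRQ0 at PC=0 (depth now 1)
Event 5 (EXEC): [IRQ0] PC=0: INC 2 -> ACC=4
Event 6 (EXEC): [IRQ0] PC=1: IRET -> resume MAIN at PC=3 (depth now 0)
Event 7 (EXEC): [MAIN] PC=3: INC 4 -> ACC=8

Answer: MAIN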